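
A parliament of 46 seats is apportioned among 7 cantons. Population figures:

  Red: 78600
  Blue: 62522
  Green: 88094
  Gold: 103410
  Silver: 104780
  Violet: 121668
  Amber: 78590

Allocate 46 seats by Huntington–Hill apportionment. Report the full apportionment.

With divisor 13991: modified quotas Red 5.618, Blue 4.469, Green 6.296, Gold 7.391, Silver 7.489, Violet 8.696, Amber 5.617.
Geometric-mean thresholds: Red √(5·6)=5.477, Blue √(4·5)=4.472, Green √(6·7)=6.481, Gold √(7·8)=7.483, Silver √(7·8)=7.483, Violet √(8·9)=8.485, Amber √(5·6)=5.477.
Each quota rounded against its threshold gives Red 6, Blue 4, Green 6, Gold 7, Silver 8, Violet 9, Amber 6 (total 46).

Red 6; Blue 4; Green 6; Gold 7; Silver 8; Violet 9; Amber 6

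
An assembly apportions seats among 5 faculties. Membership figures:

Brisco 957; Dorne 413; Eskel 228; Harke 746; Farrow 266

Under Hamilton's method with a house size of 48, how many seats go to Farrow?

Total 2610; standard divisor 2610/48 ≈ 54.375.
Standard quotas: Brisco 17.600, Dorne 7.595, Eskel 4.193, Harke 13.720, Farrow 4.892.
Lower quotas: Brisco 17, Dorne 7, Eskel 4, Harke 13, Farrow 4 (sum 45, leaving 3 seats).
Remainders in descending order: Farrow 0.892, Harke 0.720, Brisco 0.600, Dorne 0.595, Eskel 0.193.
The surplus seats go to Farrow, Harke, Brisco.
Farrow receives 5.

5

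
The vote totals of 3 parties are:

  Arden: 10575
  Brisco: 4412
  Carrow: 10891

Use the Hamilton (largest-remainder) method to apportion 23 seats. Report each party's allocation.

Standard divisor: 25878 ÷ 23 ≈ 1125.13.
Standard quotas: Arden 9.3989, Brisco 3.9213, Carrow 9.6798.
Lower quotas: Arden 9, Brisco 3, Carrow 9 (sum 21, leaving 2 seats).
Remainders in descending order: Brisco 0.9213, Carrow 0.6798, Arden 0.3989.
The surplus seats go to Brisco, Carrow.

Arden 9; Brisco 4; Carrow 10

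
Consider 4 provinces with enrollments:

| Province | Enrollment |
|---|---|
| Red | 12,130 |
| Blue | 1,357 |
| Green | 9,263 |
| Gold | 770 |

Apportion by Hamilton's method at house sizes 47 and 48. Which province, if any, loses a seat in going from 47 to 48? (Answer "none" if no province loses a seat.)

At 47 seats: Red 24, Blue 3, Green 18, Gold 2.
At 48 seats: Red 25, Blue 3, Green 19, Gold 1.
Gold drops from 2 to 1.

Gold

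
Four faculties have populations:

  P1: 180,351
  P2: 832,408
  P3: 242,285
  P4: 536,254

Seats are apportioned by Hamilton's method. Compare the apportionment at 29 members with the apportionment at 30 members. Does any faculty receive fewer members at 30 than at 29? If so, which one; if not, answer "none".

At 29 seats: P1 3, P2 13, P3 4, P4 9.
At 30 seats: P1 3, P2 14, P3 4, P4 9.
No faculty's allocation decreased.

none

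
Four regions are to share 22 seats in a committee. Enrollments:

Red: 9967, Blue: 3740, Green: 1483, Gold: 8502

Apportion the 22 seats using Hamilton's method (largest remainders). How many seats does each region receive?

The standard divisor is 23692/22 ≈ 1076.909.
Standard quotas: Red 9.2552, Blue 3.4729, Green 1.3771, Gold 7.8948.
Lower quotas: Red 9, Blue 3, Green 1, Gold 7 (sum 20, leaving 2 seats).
Remainders in descending order: Gold 0.8948, Blue 0.4729, Green 0.3771, Red 0.2552.
Largest remainders: Gold, Blue receive the extra seats.

Red=9, Blue=4, Green=1, Gold=8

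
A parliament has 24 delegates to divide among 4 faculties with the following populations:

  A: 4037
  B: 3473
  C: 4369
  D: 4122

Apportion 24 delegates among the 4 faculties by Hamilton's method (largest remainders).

A: 6, B: 5, C: 7, D: 6

Standard divisor: 16001 ÷ 24 ≈ 666.708.
Standard quotas: A 6.055, B 5.209, C 6.553, D 6.183.
Lower quotas: A 6, B 5, C 6, D 6 (sum 23, leaving 1 seat).
Remainders in descending order: C 0.553, B 0.209, D 0.183, A 0.055.
Largest remainder: C receives the extra seat.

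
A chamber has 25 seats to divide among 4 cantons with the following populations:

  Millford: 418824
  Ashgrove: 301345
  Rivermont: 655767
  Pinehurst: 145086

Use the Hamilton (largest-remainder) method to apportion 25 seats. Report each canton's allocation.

Total 1521022; standard divisor 1521022/25 ≈ 60840.88.
Standard quotas: Millford 6.8839, Ashgrove 4.9530, Rivermont 10.7784, Pinehurst 2.3847.
Lower quotas: Millford 6, Ashgrove 4, Rivermont 10, Pinehurst 2 (sum 22, leaving 3 seats).
Remainders in descending order: Ashgrove 0.9530, Millford 0.8839, Rivermont 0.7784, Pinehurst 0.3847.
Largest remainders: Ashgrove, Millford, Rivermont receive the extra seats.

Millford: 7, Ashgrove: 5, Rivermont: 11, Pinehurst: 2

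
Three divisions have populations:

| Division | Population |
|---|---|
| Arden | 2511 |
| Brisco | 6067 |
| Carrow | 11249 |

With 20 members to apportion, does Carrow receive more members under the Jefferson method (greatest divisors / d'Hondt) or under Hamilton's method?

Jefferson

Jefferson: Arden 2, Brisco 6, Carrow 12.
Hamilton: Arden 3, Brisco 6, Carrow 11.
Carrow gets 12 under Jefferson and 11 under Hamilton.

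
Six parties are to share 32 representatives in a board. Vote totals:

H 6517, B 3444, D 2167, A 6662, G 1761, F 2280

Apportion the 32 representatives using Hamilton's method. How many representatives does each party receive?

Total 22831; standard divisor 22831/32 ≈ 713.469.
Standard quotas: H 9.1342, B 4.8271, D 3.0373, A 9.3375, G 2.4682, F 3.1957.
Lower quotas: H 9, B 4, D 3, A 9, G 2, F 3 (sum 30, leaving 2 seats).
Remainders in descending order: B 0.8271, G 0.4682, A 0.3375, F 0.1957, H 0.1342, D 0.0373.
Largest remainders: B, G receive the extra seats.

H=9, B=5, D=3, A=9, G=3, F=3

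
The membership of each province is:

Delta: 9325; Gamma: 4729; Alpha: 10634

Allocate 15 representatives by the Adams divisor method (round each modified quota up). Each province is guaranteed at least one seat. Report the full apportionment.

Delta=6, Gamma=3, Alpha=6

Standard divisor 24688/15 ≈ 1645.867; standard quotas: Delta 5.666, Gamma 2.873, Alpha 6.461.
Rounding up gives 6, 3, 7 = 16 seats, so the divisor must be adjusted.
With modified divisor 1800: modified quotas Delta 5.181, Gamma 2.627, Alpha 5.908.
Rounding up: Delta 6, Gamma 3, Alpha 6 (total 15).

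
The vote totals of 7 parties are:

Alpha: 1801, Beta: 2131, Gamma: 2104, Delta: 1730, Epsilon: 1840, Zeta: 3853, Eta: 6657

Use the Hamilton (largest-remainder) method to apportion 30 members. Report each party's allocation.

Alpha 3; Beta 3; Gamma 3; Delta 2; Epsilon 3; Zeta 6; Eta 10

The standard divisor is 20116/30 ≈ 670.533.
Standard quotas: Alpha 2.6859, Beta 3.1781, Gamma 3.1378, Delta 2.5800, Epsilon 2.7441, Zeta 5.7462, Eta 9.9279.
Lower quotas: Alpha 2, Beta 3, Gamma 3, Delta 2, Epsilon 2, Zeta 5, Eta 9 (sum 26, leaving 4 seats).
Remainders in descending order: Eta 0.9279, Zeta 0.7462, Epsilon 0.7441, Alpha 0.6859, Delta 0.5800, Beta 0.1781, Gamma 0.1378.
The surplus seats go to Eta, Zeta, Epsilon, Alpha.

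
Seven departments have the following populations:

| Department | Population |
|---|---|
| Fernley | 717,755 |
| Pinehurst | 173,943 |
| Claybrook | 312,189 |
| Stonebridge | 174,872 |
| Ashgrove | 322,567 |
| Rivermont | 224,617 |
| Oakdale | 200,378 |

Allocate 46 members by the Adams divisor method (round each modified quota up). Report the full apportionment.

Fernley 15, Pinehurst 4, Claybrook 7, Stonebridge 4, Ashgrove 7, Rivermont 5, Oakdale 4

Standard divisor 2126321/46 ≈ 46224.37; standard quotas: Fernley 15.528, Pinehurst 3.763, Claybrook 6.754, Stonebridge 3.783, Ashgrove 6.978, Rivermont 4.859, Oakdale 4.335.
Rounding up gives 16, 4, 7, 4, 7, 5, 5 = 48 seats, so the divisor must be adjusted.
With modified divisor 50700: modified quotas Fernley 14.157, Pinehurst 3.431, Claybrook 6.158, Stonebridge 3.449, Ashgrove 6.362, Rivermont 4.430, Oakdale 3.952.
Rounding up: Fernley 15, Pinehurst 4, Claybrook 7, Stonebridge 4, Ashgrove 7, Rivermont 5, Oakdale 4 (total 46).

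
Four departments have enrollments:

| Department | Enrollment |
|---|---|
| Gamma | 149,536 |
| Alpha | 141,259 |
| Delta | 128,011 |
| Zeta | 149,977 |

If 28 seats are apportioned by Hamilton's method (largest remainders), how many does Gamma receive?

Total 568783; standard divisor 568783/28 ≈ 20313.679.
Standard quotas: Gamma 7.3613, Alpha 6.9539, Delta 6.3017, Zeta 7.3831.
Lower quotas: Gamma 7, Alpha 6, Delta 6, Zeta 7 (sum 26, leaving 2 seats).
Remainders in descending order: Alpha 0.9539, Zeta 0.3831, Gamma 0.3613, Delta 0.3017.
Largest remainders: Alpha, Zeta receive the extra seats.
Gamma receives 7.

7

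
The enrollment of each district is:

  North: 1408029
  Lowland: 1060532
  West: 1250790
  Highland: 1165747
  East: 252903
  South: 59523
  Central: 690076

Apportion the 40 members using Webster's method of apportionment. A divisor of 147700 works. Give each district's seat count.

North: 10; Lowland: 7; West: 8; Highland: 8; East: 2; South: 0; Central: 5

With modified divisor 147700: modified quotas North 9.533, Lowland 7.180, West 8.468, Highland 7.893, East 1.712, South 0.403, Central 4.672.
Rounding to the nearest integer: North 10, Lowland 7, West 8, Highland 8, East 2, South 0, Central 5 (total 40).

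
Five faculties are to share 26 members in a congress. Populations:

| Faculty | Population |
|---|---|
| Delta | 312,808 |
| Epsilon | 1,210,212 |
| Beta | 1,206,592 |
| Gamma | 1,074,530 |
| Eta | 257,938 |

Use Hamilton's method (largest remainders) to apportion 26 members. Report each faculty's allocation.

Total 4062080; standard divisor 4062080/26 ≈ 156233.846.
Standard quotas: Delta 2.0022, Epsilon 7.7462, Beta 7.7230, Gamma 6.8777, Eta 1.6510.
Lower quotas: Delta 2, Epsilon 7, Beta 7, Gamma 6, Eta 1 (sum 23, leaving 3 seats).
Remainders in descending order: Gamma 0.8777, Epsilon 0.7462, Beta 0.7230, Eta 0.6510, Delta 0.0022.
Largest remainders: Gamma, Epsilon, Beta receive the extra seats.

Delta 2, Epsilon 8, Beta 8, Gamma 7, Eta 1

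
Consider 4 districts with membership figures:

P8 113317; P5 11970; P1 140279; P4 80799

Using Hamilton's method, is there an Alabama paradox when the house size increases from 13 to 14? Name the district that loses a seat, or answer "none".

P5

At 13 seats: P8 4, P5 1, P1 5, P4 3.
At 14 seats: P8 5, P5 0, P1 6, P4 3.
P5 drops from 1 to 0.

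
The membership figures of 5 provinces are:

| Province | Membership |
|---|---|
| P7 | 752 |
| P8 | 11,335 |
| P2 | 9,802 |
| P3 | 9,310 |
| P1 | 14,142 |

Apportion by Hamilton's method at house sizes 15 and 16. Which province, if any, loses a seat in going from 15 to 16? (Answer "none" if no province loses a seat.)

none

At 15 seats: P7 0, P8 4, P2 3, P3 3, P1 5.
At 16 seats: P7 0, P8 4, P2 4, P3 3, P1 5.
No province's allocation decreased.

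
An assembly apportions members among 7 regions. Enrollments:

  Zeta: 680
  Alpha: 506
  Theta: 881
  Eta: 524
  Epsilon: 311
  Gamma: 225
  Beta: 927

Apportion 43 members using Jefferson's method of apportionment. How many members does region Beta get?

Standard divisor 4054/43 ≈ 94.279; standard quotas: Zeta 7.213, Alpha 5.367, Theta 9.345, Eta 5.558, Epsilon 3.299, Gamma 2.387, Beta 9.833.
Rounding down gives 7, 5, 9, 5, 3, 2, 9 = 40 seats, so the divisor must be adjusted.
With modified divisor 86: modified quotas Zeta 7.907, Alpha 5.884, Theta 10.244, Eta 6.093, Epsilon 3.616, Gamma 2.616, Beta 10.779.
Rounding down: Zeta 7, Alpha 5, Theta 10, Eta 6, Epsilon 3, Gamma 2, Beta 10 (total 43).
Beta receives 10.

10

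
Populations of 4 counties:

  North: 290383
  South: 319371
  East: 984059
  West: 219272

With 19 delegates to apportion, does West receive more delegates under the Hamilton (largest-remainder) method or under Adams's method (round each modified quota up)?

Hamilton: North 3, South 4, East 10, West 2.
Adams: North 3, South 3, East 10, West 3.
West gets 2 under Hamilton and 3 under Adams.

Adams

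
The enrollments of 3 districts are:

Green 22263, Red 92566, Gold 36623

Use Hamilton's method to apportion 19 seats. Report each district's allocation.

Standard divisor: 151452 ÷ 19 ≈ 7971.158.
Standard quotas: Green 2.7929, Red 11.6126, Gold 4.5944.
Lower quotas: Green 2, Red 11, Gold 4 (sum 17, leaving 2 seats).
Remainders in descending order: Green 0.7929, Red 0.6126, Gold 0.5944.
The surplus seats go to Green, Red.

Green=3, Red=12, Gold=4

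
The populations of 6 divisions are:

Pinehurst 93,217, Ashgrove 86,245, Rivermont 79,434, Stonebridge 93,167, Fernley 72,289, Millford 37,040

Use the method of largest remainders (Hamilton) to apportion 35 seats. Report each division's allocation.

Total 461392; standard divisor 461392/35 ≈ 13182.629.
Standard quotas: Pinehurst 7.0712, Ashgrove 6.5423, Rivermont 6.0257, Stonebridge 7.0674, Fernley 5.4837, Millford 2.8098.
Lower quotas: Pinehurst 7, Ashgrove 6, Rivermont 6, Stonebridge 7, Fernley 5, Millford 2 (sum 33, leaving 2 seats).
Remainders in descending order: Millford 0.8098, Ashgrove 0.5423, Fernley 0.4837, Pinehurst 0.0712, Stonebridge 0.0674, Rivermont 0.0257.
Largest remainders: Millford, Ashgrove receive the extra seats.

Pinehurst=7; Ashgrove=7; Rivermont=6; Stonebridge=7; Fernley=5; Millford=3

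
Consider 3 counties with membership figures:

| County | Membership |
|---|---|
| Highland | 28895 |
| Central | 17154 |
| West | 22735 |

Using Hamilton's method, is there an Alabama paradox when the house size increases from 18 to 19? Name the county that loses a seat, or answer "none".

none

At 18 seats: Highland 8, Central 4, West 6.
At 19 seats: Highland 8, Central 5, West 6.
No county's allocation decreased.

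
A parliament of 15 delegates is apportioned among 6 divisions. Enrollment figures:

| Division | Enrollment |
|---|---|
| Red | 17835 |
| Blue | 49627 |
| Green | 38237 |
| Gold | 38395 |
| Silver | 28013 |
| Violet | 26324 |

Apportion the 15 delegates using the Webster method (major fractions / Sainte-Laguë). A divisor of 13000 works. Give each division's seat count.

Red: 1; Blue: 4; Green: 3; Gold: 3; Silver: 2; Violet: 2

With modified divisor 13000: modified quotas Red 1.372, Blue 3.817, Green 2.941, Gold 2.953, Silver 2.155, Violet 2.025.
Rounding to the nearest integer: Red 1, Blue 4, Green 3, Gold 3, Silver 2, Violet 2 (total 15).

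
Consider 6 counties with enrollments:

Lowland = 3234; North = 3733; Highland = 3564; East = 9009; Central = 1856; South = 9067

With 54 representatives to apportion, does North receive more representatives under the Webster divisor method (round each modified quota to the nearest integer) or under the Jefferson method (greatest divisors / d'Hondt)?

Webster

Webster: Lowland 6, North 7, Highland 6, East 16, Central 3, South 16.
Jefferson: Lowland 6, North 6, Highland 6, East 16, Central 3, South 17.
North gets 7 under Webster and 6 under Jefferson.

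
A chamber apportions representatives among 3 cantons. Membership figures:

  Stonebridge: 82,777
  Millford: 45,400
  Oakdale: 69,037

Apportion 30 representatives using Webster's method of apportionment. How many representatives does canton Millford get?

Standard divisor 197214/30 ≈ 6573.8; standard quotas: Stonebridge 12.592, Millford 6.906, Oakdale 10.502.
Rounding to the nearest integer gives 13, 7, 11 = 31 seats, so the divisor must be adjusted.
With modified divisor 6600: modified quotas Stonebridge 12.542, Millford 6.879, Oakdale 10.460.
Rounding to the nearest integer: Stonebridge 13, Millford 7, Oakdale 10 (total 30).
Millford receives 7.

7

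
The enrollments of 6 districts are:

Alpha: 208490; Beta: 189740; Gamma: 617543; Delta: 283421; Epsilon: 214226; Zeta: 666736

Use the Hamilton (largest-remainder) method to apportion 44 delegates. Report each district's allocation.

Alpha=4, Beta=4, Gamma=13, Delta=6, Epsilon=4, Zeta=13

Standard divisor: 2180156 ÷ 44 = 49549.
Standard quotas: Alpha 4.2078, Beta 3.8293, Gamma 12.4633, Delta 5.7200, Epsilon 4.3235, Zeta 13.4561.
Lower quotas: Alpha 4, Beta 3, Gamma 12, Delta 5, Epsilon 4, Zeta 13 (sum 41, leaving 3 seats).
Remainders in descending order: Beta 0.8293, Delta 0.7200, Gamma 0.4633, Zeta 0.4561, Epsilon 0.3235, Alpha 0.2078.
The surplus seats go to Beta, Delta, Gamma.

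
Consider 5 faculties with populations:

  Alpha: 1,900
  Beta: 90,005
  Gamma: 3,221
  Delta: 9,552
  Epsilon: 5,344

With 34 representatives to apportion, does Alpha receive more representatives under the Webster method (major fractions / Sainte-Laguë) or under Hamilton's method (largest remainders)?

Webster: Alpha 1, Beta 27, Gamma 1, Delta 3, Epsilon 2.
Hamilton: Alpha 0, Beta 28, Gamma 1, Delta 3, Epsilon 2.
Alpha gets 1 under Webster and 0 under Hamilton.

Webster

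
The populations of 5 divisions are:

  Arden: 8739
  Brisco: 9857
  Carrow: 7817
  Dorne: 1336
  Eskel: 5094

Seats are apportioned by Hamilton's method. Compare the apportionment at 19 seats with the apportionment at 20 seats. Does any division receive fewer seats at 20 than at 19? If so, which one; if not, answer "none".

none

At 19 seats: Arden 5, Brisco 6, Carrow 4, Dorne 1, Eskel 3.
At 20 seats: Arden 5, Brisco 6, Carrow 5, Dorne 1, Eskel 3.
No division's allocation decreased.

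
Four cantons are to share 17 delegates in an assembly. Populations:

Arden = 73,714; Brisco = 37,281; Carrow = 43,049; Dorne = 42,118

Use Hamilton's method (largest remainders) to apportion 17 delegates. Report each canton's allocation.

Arden=6, Brisco=3, Carrow=4, Dorne=4

The standard divisor is 196162/17 ≈ 11538.941.
Standard quotas: Arden 6.3883, Brisco 3.2309, Carrow 3.7308, Dorne 3.6501.
Lower quotas: Arden 6, Brisco 3, Carrow 3, Dorne 3 (sum 15, leaving 2 seats).
Remainders in descending order: Carrow 0.7308, Dorne 0.6501, Arden 0.3883, Brisco 0.2309.
Largest remainders: Carrow, Dorne receive the extra seats.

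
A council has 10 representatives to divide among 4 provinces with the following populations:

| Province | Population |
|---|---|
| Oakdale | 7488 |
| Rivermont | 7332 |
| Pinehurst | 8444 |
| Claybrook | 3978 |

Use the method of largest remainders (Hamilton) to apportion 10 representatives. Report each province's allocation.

Oakdale 3, Rivermont 3, Pinehurst 3, Claybrook 1

The standard divisor is 27242/10 ≈ 2724.2.
Standard quotas: Oakdale 2.7487, Rivermont 2.6914, Pinehurst 3.0996, Claybrook 1.4602.
Lower quotas: Oakdale 2, Rivermont 2, Pinehurst 3, Claybrook 1 (sum 8, leaving 2 seats).
Remainders in descending order: Oakdale 0.7487, Rivermont 0.6914, Claybrook 0.4602, Pinehurst 0.0996.
The surplus seats go to Oakdale, Rivermont.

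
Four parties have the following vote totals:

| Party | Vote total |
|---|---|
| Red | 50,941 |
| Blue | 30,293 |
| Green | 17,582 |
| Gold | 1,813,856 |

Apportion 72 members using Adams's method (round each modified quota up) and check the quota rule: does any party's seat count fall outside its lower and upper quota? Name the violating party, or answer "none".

Standard quotas: Red 1.918, Blue 1.140, Green 0.662, Gold 68.280.
Adams allocation: Red 2, Blue 2, Green 1, Gold 67.
Gold has quota 68.280 (lower 68, upper 69) but receives 67 — outside the quota interval.

Gold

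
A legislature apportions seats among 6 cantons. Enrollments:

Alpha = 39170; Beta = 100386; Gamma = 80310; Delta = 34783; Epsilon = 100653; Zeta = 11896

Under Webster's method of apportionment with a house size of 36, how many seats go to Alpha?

4

Standard divisor 367198/36 ≈ 10199.944; standard quotas: Alpha 3.840, Beta 9.842, Gamma 7.874, Delta 3.410, Epsilon 9.868, Zeta 1.166.
Rounding to the nearest integer gives Alpha 4, Beta 10, Gamma 8, Delta 3, Epsilon 10, Zeta 1 — total 36, matching the house size, so no adjustment is needed.
Alpha receives 4.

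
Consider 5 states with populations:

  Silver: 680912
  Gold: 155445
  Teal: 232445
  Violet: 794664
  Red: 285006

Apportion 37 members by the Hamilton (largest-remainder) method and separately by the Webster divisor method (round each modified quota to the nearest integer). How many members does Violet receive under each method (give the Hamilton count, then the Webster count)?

Hamilton: Silver 12, Gold 2, Teal 4, Violet 14, Red 5.
Webster: Silver 12, Gold 3, Teal 4, Violet 13, Red 5.
Violet gets 14 under Hamilton and 13 under Webster.

14 and 13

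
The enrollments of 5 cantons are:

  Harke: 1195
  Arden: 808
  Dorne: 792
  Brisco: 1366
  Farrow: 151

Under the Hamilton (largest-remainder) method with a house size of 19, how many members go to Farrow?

The standard divisor is 4312/19 ≈ 226.947.
Standard quotas: Harke 5.266, Arden 3.560, Dorne 3.490, Brisco 6.019, Farrow 0.665.
Lower quotas: Harke 5, Arden 3, Dorne 3, Brisco 6, Farrow 0 (sum 17, leaving 2 seats).
Remainders in descending order: Farrow 0.665, Arden 0.560, Dorne 0.490, Harke 0.266, Brisco 0.019.
The surplus seats go to Farrow, Arden.
Farrow receives 1.

1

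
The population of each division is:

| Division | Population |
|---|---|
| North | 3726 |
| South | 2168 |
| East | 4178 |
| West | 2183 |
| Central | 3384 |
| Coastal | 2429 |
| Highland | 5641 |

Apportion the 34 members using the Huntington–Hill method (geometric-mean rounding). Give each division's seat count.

North 5; South 3; East 6; West 3; Central 5; Coastal 4; Highland 8

With divisor 691: modified quotas North 5.392, South 3.137, East 6.046, West 3.159, Central 4.897, Coastal 3.515, Highland 8.164.
Geometric-mean thresholds: North √(5·6)=5.477, South √(3·4)=3.464, East √(6·7)=6.481, West √(3·4)=3.464, Central √(4·5)=4.472, Coastal √(3·4)=3.464, Highland √(8·9)=8.485.
Each quota rounded against its threshold gives North 5, South 3, East 6, West 3, Central 5, Coastal 4, Highland 8 (total 34).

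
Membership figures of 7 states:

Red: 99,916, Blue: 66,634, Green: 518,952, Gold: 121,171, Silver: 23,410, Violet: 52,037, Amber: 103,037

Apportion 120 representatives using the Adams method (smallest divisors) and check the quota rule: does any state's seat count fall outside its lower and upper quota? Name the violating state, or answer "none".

Green

Standard quotas: Red 12.171, Blue 8.117, Green 63.213, Gold 14.760, Silver 2.852, Violet 6.339, Amber 12.551.
Adams allocation: Red 12, Blue 8, Green 62, Gold 15, Silver 3, Violet 7, Amber 13.
Green has quota 63.213 (lower 63, upper 64) but receives 62 — outside the quota interval.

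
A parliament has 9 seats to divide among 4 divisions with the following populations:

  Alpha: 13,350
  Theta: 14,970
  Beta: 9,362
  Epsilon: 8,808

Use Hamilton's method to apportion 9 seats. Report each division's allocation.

Alpha 2, Theta 3, Beta 2, Epsilon 2

Total 46490; standard divisor 46490/9 ≈ 5165.556.
Standard quotas: Alpha 2.5844, Theta 2.8980, Beta 1.8124, Epsilon 1.7051.
Lower quotas: Alpha 2, Theta 2, Beta 1, Epsilon 1 (sum 6, leaving 3 seats).
Remainders in descending order: Theta 0.8980, Beta 0.8124, Epsilon 0.7051, Alpha 0.5844.
Largest remainders: Theta, Beta, Epsilon receive the extra seats.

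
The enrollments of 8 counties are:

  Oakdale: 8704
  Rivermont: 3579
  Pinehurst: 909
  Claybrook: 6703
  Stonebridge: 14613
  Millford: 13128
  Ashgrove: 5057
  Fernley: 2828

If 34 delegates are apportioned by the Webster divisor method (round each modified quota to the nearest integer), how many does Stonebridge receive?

9

Standard divisor 55521/34 ≈ 1632.971; standard quotas: Oakdale 5.330, Rivermont 2.192, Pinehurst 0.557, Claybrook 4.105, Stonebridge 8.949, Millford 8.039, Ashgrove 3.097, Fernley 1.732.
Rounding to the nearest integer gives Oakdale 5, Rivermont 2, Pinehurst 1, Claybrook 4, Stonebridge 9, Millford 8, Ashgrove 3, Fernley 2 — total 34, matching the house size, so no adjustment is needed.
Stonebridge receives 9.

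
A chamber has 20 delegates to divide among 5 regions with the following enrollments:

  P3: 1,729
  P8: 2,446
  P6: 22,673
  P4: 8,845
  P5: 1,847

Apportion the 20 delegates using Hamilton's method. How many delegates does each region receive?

P3 1; P8 1; P6 12; P4 5; P5 1

The standard divisor is 37540/20 = 1877.
Standard quotas: P3 0.9212, P8 1.3031, P6 12.0794, P4 4.7123, P5 0.9840.
Lower quotas: P3 0, P8 1, P6 12, P4 4, P5 0 (sum 17, leaving 3 seats).
Remainders in descending order: P5 0.9840, P3 0.9212, P4 0.7123, P8 0.3031, P6 0.0794.
Largest remainders: P5, P3, P4 receive the extra seats.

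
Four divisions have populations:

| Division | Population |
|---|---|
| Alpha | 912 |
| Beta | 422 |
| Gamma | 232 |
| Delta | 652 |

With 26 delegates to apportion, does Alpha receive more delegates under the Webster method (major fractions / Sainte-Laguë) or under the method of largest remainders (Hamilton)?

Hamilton

Webster: Alpha 10, Beta 5, Gamma 3, Delta 8.
Hamilton: Alpha 11, Beta 5, Gamma 3, Delta 7.
Alpha gets 10 under Webster and 11 under Hamilton.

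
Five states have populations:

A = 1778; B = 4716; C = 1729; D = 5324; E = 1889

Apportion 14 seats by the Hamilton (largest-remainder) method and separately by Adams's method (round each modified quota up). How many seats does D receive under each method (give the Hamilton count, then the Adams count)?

5 and 4

Hamilton: A 2, B 4, C 1, D 5, E 2.
Adams: A 2, B 4, C 2, D 4, E 2.
D gets 5 under Hamilton and 4 under Adams.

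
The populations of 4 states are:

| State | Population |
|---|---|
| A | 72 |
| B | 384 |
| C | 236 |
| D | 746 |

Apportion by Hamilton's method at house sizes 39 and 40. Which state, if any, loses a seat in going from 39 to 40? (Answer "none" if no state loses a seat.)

none

At 39 seats: A 2, B 11, C 6, D 20.
At 40 seats: A 2, B 11, C 6, D 21.
No state's allocation decreased.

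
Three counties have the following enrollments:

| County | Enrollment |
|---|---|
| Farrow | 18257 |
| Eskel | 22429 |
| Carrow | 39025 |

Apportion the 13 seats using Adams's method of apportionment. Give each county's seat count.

Standard divisor 79711/13 ≈ 6131.615; standard quotas: Farrow 2.978, Eskel 3.658, Carrow 6.365.
Rounding up gives 3, 4, 7 = 14 seats, so the divisor must be adjusted.
With modified divisor 7000: modified quotas Farrow 2.608, Eskel 3.204, Carrow 5.575.
Rounding up: Farrow 3, Eskel 4, Carrow 6 (total 13).

Farrow=3, Eskel=4, Carrow=6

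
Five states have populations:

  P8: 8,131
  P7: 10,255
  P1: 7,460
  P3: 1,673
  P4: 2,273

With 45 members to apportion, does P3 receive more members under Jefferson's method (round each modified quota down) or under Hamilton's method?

Hamilton

Jefferson: P8 13, P7 16, P1 11, P3 2, P4 3.
Hamilton: P8 12, P7 16, P1 11, P3 3, P4 3.
P3 gets 2 under Jefferson and 3 under Hamilton.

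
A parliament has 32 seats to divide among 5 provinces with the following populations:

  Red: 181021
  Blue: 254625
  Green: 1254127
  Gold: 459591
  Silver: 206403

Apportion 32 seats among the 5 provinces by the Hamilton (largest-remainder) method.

The standard divisor is 2355767/32 ≈ 73617.719.
Standard quotas: Red 2.4589, Blue 3.4587, Green 17.0357, Gold 6.2429, Silver 2.8037.
Lower quotas: Red 2, Blue 3, Green 17, Gold 6, Silver 2 (sum 30, leaving 2 seats).
Remainders in descending order: Silver 0.8037, Red 0.4589, Blue 0.4587, Gold 0.2429, Green 0.0357.
Largest remainders: Silver, Red receive the extra seats.

Red=3; Blue=3; Green=17; Gold=6; Silver=3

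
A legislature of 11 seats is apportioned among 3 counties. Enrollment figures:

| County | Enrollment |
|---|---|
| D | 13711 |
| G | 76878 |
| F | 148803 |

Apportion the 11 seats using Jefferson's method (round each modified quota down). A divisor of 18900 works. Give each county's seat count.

With modified divisor 18900: modified quotas D 0.725, G 4.068, F 7.873.
Rounding down: D 0, G 4, F 7 (total 11).

D=0, G=4, F=7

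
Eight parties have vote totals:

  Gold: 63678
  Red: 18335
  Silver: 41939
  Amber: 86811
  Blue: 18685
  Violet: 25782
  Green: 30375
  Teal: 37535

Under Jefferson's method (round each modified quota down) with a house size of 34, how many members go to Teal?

Standard divisor 323140/34 ≈ 9504.118; standard quotas: Gold 6.700, Red 1.929, Silver 4.413, Amber 9.134, Blue 1.966, Violet 2.713, Green 3.196, Teal 3.949.
Rounding down gives 6, 1, 4, 9, 1, 2, 3, 3 = 29 seats, so the divisor must be adjusted.
With modified divisor 8654.97: modified quotas Gold 7.357, Red 2.118, Silver 4.846, Amber 10.030, Blue 2.159, Violet 2.979, Green 3.510, Teal 4.337.
Rounding down: Gold 7, Red 2, Silver 4, Amber 10, Blue 2, Violet 2, Green 3, Teal 4 (total 34).
Teal receives 4.

4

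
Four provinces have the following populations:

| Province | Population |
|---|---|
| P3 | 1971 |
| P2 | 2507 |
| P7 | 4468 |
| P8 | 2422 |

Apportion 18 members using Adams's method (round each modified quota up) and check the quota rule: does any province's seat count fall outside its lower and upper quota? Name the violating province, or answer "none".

Standard quotas: P3 3.121, P2 3.970, P7 7.075, P8 3.835.
Adams allocation: P3 3, P2 4, P7 7, P8 4.
Every allocation lies between the lower and upper quota.

none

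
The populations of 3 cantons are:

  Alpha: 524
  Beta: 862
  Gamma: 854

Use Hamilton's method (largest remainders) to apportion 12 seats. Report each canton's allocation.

Alpha: 3, Beta: 5, Gamma: 4

The standard divisor is 2240/12 ≈ 186.667.
Standard quotas: Alpha 2.807, Beta 4.618, Gamma 4.575.
Lower quotas: Alpha 2, Beta 4, Gamma 4 (sum 10, leaving 2 seats).
Remainders in descending order: Alpha 0.807, Beta 0.618, Gamma 0.575.
The surplus seats go to Alpha, Beta.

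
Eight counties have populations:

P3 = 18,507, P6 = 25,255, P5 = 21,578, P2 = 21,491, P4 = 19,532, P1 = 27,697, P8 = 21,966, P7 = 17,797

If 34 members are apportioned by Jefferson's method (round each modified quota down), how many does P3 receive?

4

Standard divisor 173823/34 ≈ 5112.441; standard quotas: P3 3.620, P6 4.940, P5 4.221, P2 4.204, P4 3.820, P1 5.418, P8 4.297, P7 3.481.
Rounding down gives 3, 4, 4, 4, 3, 5, 4, 3 = 30 seats, so the divisor must be adjusted.
With modified divisor 4500: modified quotas P3 4.113, P6 5.612, P5 4.795, P2 4.776, P4 4.340, P1 6.155, P8 4.881, P7 3.955.
Rounding down: P3 4, P6 5, P5 4, P2 4, P4 4, P1 6, P8 4, P7 3 (total 34).
P3 receives 4.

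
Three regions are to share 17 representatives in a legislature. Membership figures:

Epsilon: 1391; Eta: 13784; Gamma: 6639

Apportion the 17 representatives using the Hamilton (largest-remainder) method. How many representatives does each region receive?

Epsilon: 1, Eta: 11, Gamma: 5

Total 21814; standard divisor 21814/17 ≈ 1283.176.
Standard quotas: Epsilon 1.0840, Eta 10.7421, Gamma 5.1739.
Lower quotas: Epsilon 1, Eta 10, Gamma 5 (sum 16, leaving 1 seat).
Remainders in descending order: Eta 0.7421, Gamma 0.1739, Epsilon 0.0840.
The surplus seat goes to Eta.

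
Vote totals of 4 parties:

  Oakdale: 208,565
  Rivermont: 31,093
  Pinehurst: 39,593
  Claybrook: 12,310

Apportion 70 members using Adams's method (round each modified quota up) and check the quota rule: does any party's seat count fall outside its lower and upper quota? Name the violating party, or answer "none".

Standard quotas: Oakdale 50.074, Rivermont 7.465, Pinehurst 9.506, Claybrook 2.955.
Adams allocation: Oakdale 49, Rivermont 8, Pinehurst 10, Claybrook 3.
Oakdale has quota 50.074 (lower 50, upper 51) but receives 49 — outside the quota interval.

Oakdale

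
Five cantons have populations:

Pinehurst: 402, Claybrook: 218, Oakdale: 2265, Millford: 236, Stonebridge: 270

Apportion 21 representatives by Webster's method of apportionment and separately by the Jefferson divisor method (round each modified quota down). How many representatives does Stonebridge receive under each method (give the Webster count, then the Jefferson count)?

Webster: Pinehurst 3, Claybrook 1, Oakdale 14, Millford 1, Stonebridge 2.
Jefferson: Pinehurst 2, Claybrook 1, Oakdale 16, Millford 1, Stonebridge 1.
Stonebridge gets 2 under Webster and 1 under Jefferson.

2 and 1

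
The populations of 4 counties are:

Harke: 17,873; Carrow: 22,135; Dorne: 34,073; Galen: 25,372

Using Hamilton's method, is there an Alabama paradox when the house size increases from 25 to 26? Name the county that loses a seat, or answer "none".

At 25 seats: Harke 4, Carrow 6, Dorne 9, Galen 6.
At 26 seats: Harke 5, Carrow 6, Dorne 9, Galen 6.
No county's allocation decreased.

none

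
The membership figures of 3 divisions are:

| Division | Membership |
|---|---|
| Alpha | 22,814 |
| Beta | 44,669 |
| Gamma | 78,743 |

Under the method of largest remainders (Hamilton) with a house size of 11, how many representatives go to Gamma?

6

The standard divisor is 146226/11 ≈ 13293.273.
Standard quotas: Alpha 1.7162, Beta 3.3603, Gamma 5.9235.
Lower quotas: Alpha 1, Beta 3, Gamma 5 (sum 9, leaving 2 seats).
Remainders in descending order: Gamma 0.9235, Alpha 0.7162, Beta 0.3603.
The surplus seats go to Gamma, Alpha.
Gamma receives 6.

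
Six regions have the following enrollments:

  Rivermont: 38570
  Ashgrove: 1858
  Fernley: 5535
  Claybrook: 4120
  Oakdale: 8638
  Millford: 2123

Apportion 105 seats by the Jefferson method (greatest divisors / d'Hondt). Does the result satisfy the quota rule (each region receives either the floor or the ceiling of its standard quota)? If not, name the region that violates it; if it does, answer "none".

Standard quotas: Rivermont 66.561, Ashgrove 3.206, Fernley 9.552, Claybrook 7.110, Oakdale 14.907, Millford 3.664.
Jefferson allocation: Rivermont 68, Ashgrove 3, Fernley 9, Claybrook 7, Oakdale 15, Millford 3.
Rivermont has quota 66.561 (lower 66, upper 67) but receives 68 — outside the quota interval.

Rivermont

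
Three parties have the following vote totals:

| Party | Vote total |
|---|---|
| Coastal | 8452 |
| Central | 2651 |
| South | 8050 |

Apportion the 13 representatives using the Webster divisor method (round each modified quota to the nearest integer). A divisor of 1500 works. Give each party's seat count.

Coastal=6, Central=2, South=5

With modified divisor 1500: modified quotas Coastal 5.635, Central 1.767, South 5.367.
Rounding to the nearest integer: Coastal 6, Central 2, South 5 (total 13).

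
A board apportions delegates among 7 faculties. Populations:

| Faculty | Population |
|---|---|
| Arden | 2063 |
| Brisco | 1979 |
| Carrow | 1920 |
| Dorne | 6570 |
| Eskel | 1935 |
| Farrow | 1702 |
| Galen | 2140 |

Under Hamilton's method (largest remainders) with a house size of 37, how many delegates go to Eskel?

4

The standard divisor is 18309/37 ≈ 494.838.
Standard quotas: Arden 4.1690, Brisco 3.9993, Carrow 3.8801, Dorne 13.2771, Eskel 3.9104, Farrow 3.4395, Galen 4.3246.
Lower quotas: Arden 4, Brisco 3, Carrow 3, Dorne 13, Eskel 3, Farrow 3, Galen 4 (sum 33, leaving 4 seats).
Remainders in descending order: Brisco 0.9993, Eskel 0.9104, Carrow 0.8801, Farrow 0.4395, Galen 0.3246, Dorne 0.2771, Arden 0.1690.
The surplus seats go to Brisco, Eskel, Carrow, Farrow.
Eskel receives 4.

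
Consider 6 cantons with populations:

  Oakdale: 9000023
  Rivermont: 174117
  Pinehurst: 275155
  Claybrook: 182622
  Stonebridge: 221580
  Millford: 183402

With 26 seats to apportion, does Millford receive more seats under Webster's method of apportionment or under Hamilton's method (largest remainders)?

Hamilton

Webster: Oakdale 24, Rivermont 0, Pinehurst 1, Claybrook 0, Stonebridge 1, Millford 0.
Hamilton: Oakdale 23, Rivermont 0, Pinehurst 1, Claybrook 0, Stonebridge 1, Millford 1.
Millford gets 0 under Webster and 1 under Hamilton.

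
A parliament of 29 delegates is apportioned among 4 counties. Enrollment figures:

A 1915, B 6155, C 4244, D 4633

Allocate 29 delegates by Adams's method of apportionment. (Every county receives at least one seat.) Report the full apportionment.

A: 4, B: 10, C: 7, D: 8

Standard divisor 16947/29 ≈ 584.379; standard quotas: A 3.277, B 10.533, C 7.262, D 7.928.
Rounding up gives 4, 11, 8, 8 = 31 seats, so the divisor must be adjusted.
With modified divisor 630: modified quotas A 3.040, B 9.770, C 6.737, D 7.354.
Rounding up: A 4, B 10, C 7, D 8 (total 29).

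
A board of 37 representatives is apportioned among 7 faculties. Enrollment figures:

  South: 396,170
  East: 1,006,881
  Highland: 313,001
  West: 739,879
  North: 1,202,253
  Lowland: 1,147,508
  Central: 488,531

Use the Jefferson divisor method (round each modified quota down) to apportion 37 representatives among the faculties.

South 3; East 7; Highland 2; West 5; North 9; Lowland 8; Central 3

Standard divisor 5294223/37 ≈ 143087.108; standard quotas: South 2.769, East 7.037, Highland 2.187, West 5.171, North 8.402, Lowland 8.020, Central 3.414.
Rounding down gives 2, 7, 2, 5, 8, 8, 3 = 35 seats, so the divisor must be adjusted.
With modified divisor 129800: modified quotas South 3.052, East 7.757, Highland 2.411, West 5.700, North 9.262, Lowland 8.841, Central 3.764.
Rounding down: South 3, East 7, Highland 2, West 5, North 9, Lowland 8, Central 3 (total 37).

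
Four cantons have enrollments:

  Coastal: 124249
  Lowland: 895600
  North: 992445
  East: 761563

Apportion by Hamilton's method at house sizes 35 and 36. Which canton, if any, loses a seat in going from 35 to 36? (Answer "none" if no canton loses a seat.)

At 35 seats: Coastal 2, Lowland 11, North 12, East 10.
At 36 seats: Coastal 1, Lowland 12, North 13, East 10.
Coastal drops from 2 to 1.

Coastal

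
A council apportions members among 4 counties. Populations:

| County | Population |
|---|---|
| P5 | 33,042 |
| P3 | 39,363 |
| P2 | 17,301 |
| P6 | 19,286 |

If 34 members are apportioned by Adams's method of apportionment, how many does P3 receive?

Standard divisor 108992/34 ≈ 3205.647; standard quotas: P5 10.307, P3 12.279, P2 5.397, P6 6.016.
Rounding up gives 11, 13, 6, 7 = 37 seats, so the divisor must be adjusted.
With modified divisor 3400: modified quotas P5 9.718, P3 11.577, P2 5.089, P6 5.672.
Rounding up: P5 10, P3 12, P2 6, P6 6 (total 34).
P3 receives 12.

12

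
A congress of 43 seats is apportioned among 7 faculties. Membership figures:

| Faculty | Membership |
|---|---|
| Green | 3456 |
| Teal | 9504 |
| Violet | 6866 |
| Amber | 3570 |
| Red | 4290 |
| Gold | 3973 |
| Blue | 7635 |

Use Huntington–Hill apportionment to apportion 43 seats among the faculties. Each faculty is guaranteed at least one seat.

With divisor 912: modified quotas Green 3.789, Teal 10.421, Violet 7.529, Amber 3.914, Red 4.704, Gold 4.356, Blue 8.372.
Geometric-mean thresholds: Green √(3·4)=3.464, Teal √(10·11)=10.488, Violet √(7·8)=7.483, Amber √(3·4)=3.464, Red √(4·5)=4.472, Gold √(4·5)=4.472, Blue √(8·9)=8.485.
Each quota rounded against its threshold gives Green 4, Teal 10, Violet 8, Amber 4, Red 5, Gold 4, Blue 8 (total 43).

Green=4; Teal=10; Violet=8; Amber=4; Red=5; Gold=4; Blue=8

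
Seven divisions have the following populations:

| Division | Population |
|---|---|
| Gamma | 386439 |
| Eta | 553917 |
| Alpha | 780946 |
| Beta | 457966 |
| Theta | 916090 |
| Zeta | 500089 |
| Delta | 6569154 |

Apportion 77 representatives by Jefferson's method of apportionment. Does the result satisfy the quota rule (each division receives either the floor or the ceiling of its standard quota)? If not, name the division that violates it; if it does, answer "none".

Standard quotas: Gamma 2.927, Eta 4.196, Alpha 5.916, Beta 3.469, Theta 6.940, Zeta 3.788, Delta 49.763.
Jefferson allocation: Gamma 3, Eta 4, Alpha 6, Beta 3, Theta 7, Zeta 3, Delta 51.
Delta has quota 49.763 (lower 49, upper 50) but receives 51 — outside the quota interval.

Delta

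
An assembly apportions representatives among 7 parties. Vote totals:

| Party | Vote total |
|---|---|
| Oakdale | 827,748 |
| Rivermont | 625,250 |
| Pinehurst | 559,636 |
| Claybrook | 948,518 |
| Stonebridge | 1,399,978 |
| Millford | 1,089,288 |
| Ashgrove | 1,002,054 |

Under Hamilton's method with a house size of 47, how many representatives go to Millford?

8

The standard divisor is 6452472/47 ≈ 137286.638.
Standard quotas: Oakdale 6.0293, Rivermont 4.5543, Pinehurst 4.0764, Claybrook 6.9090, Stonebridge 10.1975, Millford 7.9344, Ashgrove 7.2990.
Lower quotas: Oakdale 6, Rivermont 4, Pinehurst 4, Claybrook 6, Stonebridge 10, Millford 7, Ashgrove 7 (sum 44, leaving 3 seats).
Remainders in descending order: Millford 0.9344, Claybrook 0.9090, Rivermont 0.5543, Ashgrove 0.2990, Stonebridge 0.1975, Pinehurst 0.0764, Oakdale 0.0293.
Largest remainders: Millford, Claybrook, Rivermont receive the extra seats.
Millford receives 8.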